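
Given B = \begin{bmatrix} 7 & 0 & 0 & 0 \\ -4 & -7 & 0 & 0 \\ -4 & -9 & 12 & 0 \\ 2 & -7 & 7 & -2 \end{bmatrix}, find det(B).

B is lower triangular, so det(B) is the product of the diagonal entries:
det = (7) · (-7) · (12) · (-2) = 1176

|B| = 1176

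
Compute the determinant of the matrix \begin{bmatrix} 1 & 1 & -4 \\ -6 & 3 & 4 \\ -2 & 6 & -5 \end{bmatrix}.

The determinant is 43.

Expand along row 1:
  + 1 · |3 4; 6 -5| = 1·(-15 − 24) = -39
  − 1 · |-6 4; -2 -5| = −1·(30 − (-8)) = -38
  + (-4) · |-6 3; -2 6| = (-4)·(-36 − (-6)) = 120
Sum: (-39) + (-38) + (120) = 43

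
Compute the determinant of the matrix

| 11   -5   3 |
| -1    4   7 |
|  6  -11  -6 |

The determinant is 364.

Expand along column 1:
  + 11 · |4 7; -11 -6| = 11·(-24 − (-77)) = 583
  − (-1) · |-5 3; -11 -6| = −(-1)·(30 − (-33)) = 63
  + 6 · |-5 3; 4 7| = 6·(-35 − 12) = -282
Sum: (583) + (63) + (-282) = 364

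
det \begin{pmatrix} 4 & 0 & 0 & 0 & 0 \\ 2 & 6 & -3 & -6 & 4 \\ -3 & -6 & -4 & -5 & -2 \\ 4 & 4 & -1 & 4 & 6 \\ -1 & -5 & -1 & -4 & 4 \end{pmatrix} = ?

-8968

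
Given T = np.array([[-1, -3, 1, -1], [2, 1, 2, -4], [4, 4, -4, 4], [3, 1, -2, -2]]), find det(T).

112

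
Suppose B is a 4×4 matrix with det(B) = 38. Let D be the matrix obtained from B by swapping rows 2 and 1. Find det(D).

|D| = -38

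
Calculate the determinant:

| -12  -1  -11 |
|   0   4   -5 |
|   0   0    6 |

The matrix is upper triangular, so the determinant is the product of the diagonal entries:
det = (-12) · (4) · (6) = -288

The determinant is -288.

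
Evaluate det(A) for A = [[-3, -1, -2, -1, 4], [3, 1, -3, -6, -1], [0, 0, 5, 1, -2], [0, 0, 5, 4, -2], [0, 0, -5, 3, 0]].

The determinant is 0.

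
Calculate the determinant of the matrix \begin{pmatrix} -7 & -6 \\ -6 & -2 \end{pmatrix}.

det = (-7)·(-2) − (-6)·(-6) = 14 − 36 = -22

The determinant is -22.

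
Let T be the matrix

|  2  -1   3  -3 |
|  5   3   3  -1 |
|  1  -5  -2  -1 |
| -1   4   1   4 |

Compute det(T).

Expand along row 1:
  + (2) · M_11   where M_11 = det([3 3 -1; -5 -2 -1; 4 1 4]) = 24
  − (-1) · M_12   where M_12 = det([5 3 -1; 1 -2 -1; -1 1 4]) = -43
  + (3) · M_13   where M_13 = det([5 3 -1; 1 -5 -1; -1 4 4]) = -88
  − (-3) · M_14   where M_14 = det([5 3 3; 1 -5 -2; -1 4 1]) = 15
det = (+1)·(2)·(24) + (-1)·(-1)·(-43) + (+1)·(3)·(-88) + (-1)·(-3)·(15) = -214

The determinant is -214.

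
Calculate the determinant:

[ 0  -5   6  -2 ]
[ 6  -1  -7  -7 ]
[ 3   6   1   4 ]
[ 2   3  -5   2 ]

911

Expand along row 1 (it has 1 zero):
  − (-5) · M_12   where M_12 = det([6 -7 -7; 3 1 4; 2 -5 2]) = 237
  + (6) · M_13   where M_13 = det([6 -1 -7; 3 6 4; 2 3 2]) = 19
  − (-2) · M_14   where M_14 = det([6 -1 -7; 3 6 1; 2 3 -5]) = -194
det = (-1)·(-5)·(237) + (+1)·(6)·(19) + (-1)·(-2)·(-194) = 911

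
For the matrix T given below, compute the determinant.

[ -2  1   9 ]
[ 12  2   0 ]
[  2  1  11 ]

Expand along column 3:
  + 9 · |12 2; 2 1| = 9·(12 − 4) = 72
  + 11 · |-2 1; 12 2| = 11·(-4 − 12) = -176
Sum: (72) + (-176) = -104

-104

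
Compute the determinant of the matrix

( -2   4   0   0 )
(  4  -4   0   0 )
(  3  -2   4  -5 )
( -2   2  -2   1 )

48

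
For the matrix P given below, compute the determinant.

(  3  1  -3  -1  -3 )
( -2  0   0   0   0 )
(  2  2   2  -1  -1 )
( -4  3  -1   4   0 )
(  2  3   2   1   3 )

|P| = 324

Expand along row 2 (it has 4 zeros):
  − (-2) · M_21   where M_21 = det([1 -3 -1 -3; 2 2 -1 -1; 3 -1 4 0; 3 2 1 3]) = 162
det = (-1)·(-2)·(162) = 324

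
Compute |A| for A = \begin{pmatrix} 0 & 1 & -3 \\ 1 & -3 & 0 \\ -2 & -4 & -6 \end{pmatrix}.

Expand along row 1:
  − 1 · |1 0; -2 -6| = −1·(-6 − 0) = 6
  + (-3) · |1 -3; -2 -4| = (-3)·(-4 − 6) = 30
Sum: (6) + (30) = 36

36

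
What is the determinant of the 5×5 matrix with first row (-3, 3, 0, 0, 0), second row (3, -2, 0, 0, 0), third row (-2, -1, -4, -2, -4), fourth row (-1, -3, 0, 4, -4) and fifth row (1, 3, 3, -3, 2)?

The matrix is block lower-triangular with a 2×2 block and a 3×3 block on the diagonal, so its determinant equals the product of the determinants of the diagonal blocks.
det of the 2×2 block = -3
det of the 3×3 block = 88
det = (-3)·(88) = -264

-264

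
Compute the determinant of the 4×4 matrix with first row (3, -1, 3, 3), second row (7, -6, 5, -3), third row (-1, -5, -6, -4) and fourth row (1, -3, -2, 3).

17

Expand along row 1:
  + (3) · M_11   where M_11 = det([-6 5 -3; -5 -6 -4; -3 -2 3]) = 315
  − (-1) · M_12   where M_12 = det([7 5 -3; -1 -6 -4; 1 -2 3]) = -211
  + (3) · M_13   where M_13 = det([7 -6 -3; -1 -5 -4; 1 -3 3]) = -207
  − (3) · M_14   where M_14 = det([7 -6 5; -1 -5 -6; 1 -3 -2]) = 32
det = (+1)·(3)·(315) + (-1)·(-1)·(-211) + (+1)·(3)·(-207) + (-1)·(3)·(32) = 17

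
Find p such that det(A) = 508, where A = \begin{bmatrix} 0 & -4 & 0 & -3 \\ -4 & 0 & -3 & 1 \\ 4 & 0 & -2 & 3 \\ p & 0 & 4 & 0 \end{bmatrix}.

-9

Expanding along the row containing p, det(A) is linear in p: det(A) = (-28)·p + (256).
Set (-28)·p + (256) = 508  ⇒  (-28)·p = 252  ⇒  p = -9.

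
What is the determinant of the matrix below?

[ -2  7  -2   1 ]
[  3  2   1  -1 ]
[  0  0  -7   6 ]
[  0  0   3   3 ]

The determinant is 975.

The matrix is block upper-triangular with a 2×2 block and a 2×2 block on the diagonal, so its determinant equals the product of the determinants of the diagonal blocks.
det of the 2×2 block = -25
det of the 2×2 block = -39
det = (-25)·(-39) = 975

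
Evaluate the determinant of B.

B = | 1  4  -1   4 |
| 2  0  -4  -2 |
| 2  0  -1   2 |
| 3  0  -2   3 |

Expand along column 2 (it has 3 zeros):
  − (4) · M_12   where M_12 = det([2 -4 -2; 2 -1 2; 3 -2 3]) = 4
det = (-1)·(4)·(4) = -16

det(B) = -16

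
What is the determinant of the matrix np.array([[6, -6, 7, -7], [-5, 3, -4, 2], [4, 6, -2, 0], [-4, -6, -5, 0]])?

1218

Expand along column 4 (it has 2 zeros):
  − (-7) · M_14   where M_14 = det([-5 3 -4; 4 6 -2; -4 -6 -5]) = 294
  + (2) · M_24   where M_24 = det([6 -6 7; 4 6 -2; -4 -6 -5]) = -420
det = (-1)·(-7)·(294) + (+1)·(2)·(-420) = 1218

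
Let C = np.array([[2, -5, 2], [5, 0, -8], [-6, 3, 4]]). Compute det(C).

det(C) = -62

Expand along row 2:
  − 5 · |-5 2; 3 4| = −5·(-20 − 6) = 130
  − (-8) · |2 -5; -6 3| = −(-8)·(6 − 30) = -192
Sum: (130) + (-192) = -62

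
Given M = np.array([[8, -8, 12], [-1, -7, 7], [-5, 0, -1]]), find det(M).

Expand along column 2:
  − (-8) · |-1 7; -5 -1| = −(-8)·(1 − (-35)) = 288
  + (-7) · |8 12; -5 -1| = (-7)·(-8 − (-60)) = -364
Sum: (288) + (-364) = -76

-76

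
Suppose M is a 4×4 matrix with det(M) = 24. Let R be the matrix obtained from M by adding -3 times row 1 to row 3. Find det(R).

Adding a multiple of one row to another leaves the determinant unchanged.
det(R) = (1)·(24) = 24

24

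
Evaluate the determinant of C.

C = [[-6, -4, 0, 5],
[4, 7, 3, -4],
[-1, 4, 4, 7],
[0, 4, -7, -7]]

Expand along row 1 (it has 1 zero):
  + (-6) · M_11   where M_11 = det([7 3 -4; 4 4 7; 4 -7 -7]) = 491
  − (-4) · M_12   where M_12 = det([4 3 -4; -1 4 7; 0 -7 -7]) = 35
  − (5) · M_14   where M_14 = det([4 7 3; -1 4 4; 0 4 -7]) = -237
det = (+1)·(-6)·(491) + (-1)·(-4)·(35) + (-1)·(5)·(-237) = -1621

|C| = -1621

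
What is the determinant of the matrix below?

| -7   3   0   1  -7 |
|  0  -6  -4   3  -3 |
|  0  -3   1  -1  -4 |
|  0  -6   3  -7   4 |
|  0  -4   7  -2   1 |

Expand along column 1 (it has 4 zeros):
  + (-7) · M_11   where M_11 = det([-6 -4 3 -3; -3 1 -1 -4; -6 3 -7 4; -4 7 -2 1]) = 1766
det = (+1)·(-7)·(1766) = -12362

-12362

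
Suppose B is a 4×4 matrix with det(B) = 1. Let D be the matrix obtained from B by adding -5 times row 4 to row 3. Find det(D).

The determinant is 1.

Adding a multiple of one row to another leaves the determinant unchanged.
det(D) = (1)·(1) = 1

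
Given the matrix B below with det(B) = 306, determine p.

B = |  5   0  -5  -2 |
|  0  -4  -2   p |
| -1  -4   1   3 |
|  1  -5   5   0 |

1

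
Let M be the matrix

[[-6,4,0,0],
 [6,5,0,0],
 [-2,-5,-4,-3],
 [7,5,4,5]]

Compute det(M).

432

M is block lower-triangular with a 2×2 block and a 2×2 block on the diagonal, so its determinant equals the product of the determinants of the diagonal blocks.
det of the 2×2 block = -54
det of the 2×2 block = -8
det = (-54)·(-8) = 432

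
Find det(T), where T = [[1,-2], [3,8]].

det(T) = 1·8 − (-2)·3 = 8 − (-6) = 14

det(T) = 14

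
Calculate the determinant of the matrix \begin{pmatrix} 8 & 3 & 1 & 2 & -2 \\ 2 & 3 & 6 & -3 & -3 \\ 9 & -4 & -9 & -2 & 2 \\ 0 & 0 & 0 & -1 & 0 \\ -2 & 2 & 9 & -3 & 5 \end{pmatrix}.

-1344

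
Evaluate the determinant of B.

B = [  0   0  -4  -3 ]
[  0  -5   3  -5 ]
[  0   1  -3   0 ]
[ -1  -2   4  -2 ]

-16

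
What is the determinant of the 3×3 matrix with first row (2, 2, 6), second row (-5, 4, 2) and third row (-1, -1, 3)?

The determinant is 108.

Expand along row 1:
  + 2 · |4 2; -1 3| = 2·(12 − (-2)) = 28
  − 2 · |-5 2; -1 3| = −2·(-15 − (-2)) = 26
  + 6 · |-5 4; -1 -1| = 6·(5 − (-4)) = 54
Sum: (28) + (26) + (54) = 108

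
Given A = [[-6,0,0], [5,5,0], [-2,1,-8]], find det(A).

A is lower triangular, so det(A) is the product of the diagonal entries:
det = (-6) · (5) · (-8) = 240

det(A) = 240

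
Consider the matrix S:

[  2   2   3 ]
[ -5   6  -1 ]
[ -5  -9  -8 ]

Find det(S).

det(S) = 41

Expand along column 1:
  + 2 · |6 -1; -9 -8| = 2·(-48 − 9) = -114
  − (-5) · |2 3; -9 -8| = −(-5)·(-16 − (-27)) = 55
  + (-5) · |2 3; 6 -1| = (-5)·(-2 − 18) = 100
Sum: (-114) + (55) + (100) = 41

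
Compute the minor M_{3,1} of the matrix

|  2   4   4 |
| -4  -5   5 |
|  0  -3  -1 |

40

Delete row 3 and column 1; the remaining 2×2 submatrix is [4 4; -5 5].
Its determinant is 4·5 − 4·(-5) = 40.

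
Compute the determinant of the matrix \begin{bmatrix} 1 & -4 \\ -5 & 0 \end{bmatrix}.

The determinant is -20.

det = 1·0 − (-4)·(-5) = 0 − 20 = -20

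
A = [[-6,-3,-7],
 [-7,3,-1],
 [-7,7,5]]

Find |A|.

Expand along row 1:
  + (-6) · |3 -1; 7 5| = (-6)·(15 − (-7)) = -132
  − (-3) · |-7 -1; -7 5| = −(-3)·(-35 − 7) = -126
  + (-7) · |-7 3; -7 7| = (-7)·(-49 − (-21)) = 196
Sum: (-132) + (-126) + (196) = -62

The determinant is -62.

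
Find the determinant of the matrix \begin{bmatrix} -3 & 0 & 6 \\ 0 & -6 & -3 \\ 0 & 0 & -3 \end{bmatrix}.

The matrix is upper triangular, so the determinant is the product of the diagonal entries:
det = (-3) · (-6) · (-3) = -54

-54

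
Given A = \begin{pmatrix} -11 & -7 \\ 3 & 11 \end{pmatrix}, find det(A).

det(A) = (-11)·11 − (-7)·3 = -121 − (-21) = -100

The determinant is -100.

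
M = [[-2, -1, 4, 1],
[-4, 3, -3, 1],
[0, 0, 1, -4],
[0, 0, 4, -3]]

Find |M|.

M is block upper-triangular with a 2×2 block and a 2×2 block on the diagonal, so its determinant equals the product of the determinants of the diagonal blocks.
det of the 2×2 block = -10
det of the 2×2 block = 13
det = (-10)·(13) = -130

det(M) = -130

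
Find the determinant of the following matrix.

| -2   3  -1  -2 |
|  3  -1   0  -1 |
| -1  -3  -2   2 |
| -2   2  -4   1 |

The determinant is 96.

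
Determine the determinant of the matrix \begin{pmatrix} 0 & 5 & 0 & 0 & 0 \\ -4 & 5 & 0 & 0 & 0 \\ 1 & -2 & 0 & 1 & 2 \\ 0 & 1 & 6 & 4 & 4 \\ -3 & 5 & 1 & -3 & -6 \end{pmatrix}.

-80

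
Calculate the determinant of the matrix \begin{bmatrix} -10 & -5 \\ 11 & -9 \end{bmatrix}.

det = (-10)·(-9) − (-5)·11 = 90 − (-55) = 145

The determinant is 145.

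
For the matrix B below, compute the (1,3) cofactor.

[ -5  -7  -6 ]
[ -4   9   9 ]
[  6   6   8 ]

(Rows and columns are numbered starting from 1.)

Delete row 1 and column 3; the remaining 2×2 submatrix is [-4 9; 6 6].
Its determinant is (-4)·6 − 9·6 = -78.
The cofactor carries sign (−1)^(1+3) = +1, so C_{1,3} = +(-78) = -78.

The cofactor is -78.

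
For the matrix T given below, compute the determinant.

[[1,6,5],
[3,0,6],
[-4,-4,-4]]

-108

Expand along row 2:
  − 3 · |6 5; -4 -4| = −3·(-24 − (-20)) = 12
  − 6 · |1 6; -4 -4| = −6·(-4 − (-24)) = -120
Sum: (12) + (-120) = -108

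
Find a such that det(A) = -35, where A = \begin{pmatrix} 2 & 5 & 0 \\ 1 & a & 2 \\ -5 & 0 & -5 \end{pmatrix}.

Expanding along the row containing a, det(A) is linear in a: det(A) = (-10)·a + (-25).
Set (-10)·a + (-25) = -35  ⇒  (-10)·a = -10  ⇒  a = 1.

a = 1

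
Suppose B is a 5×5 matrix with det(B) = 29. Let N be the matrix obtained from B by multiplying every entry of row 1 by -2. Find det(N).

-58

Scaling one row by -2 multiplies the determinant by -2.
det(N) = (-2)·(29) = -58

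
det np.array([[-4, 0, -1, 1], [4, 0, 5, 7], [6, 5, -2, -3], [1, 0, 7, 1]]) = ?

Expand along column 2 (it has 3 zeros):
  − (5) · M_32   where M_32 = det([-4 -1 1; 4 5 7; 1 7 1]) = 196
det = (-1)·(5)·(196) = -980

-980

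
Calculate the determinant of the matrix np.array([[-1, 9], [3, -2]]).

det = (-1)·(-2) − 9·3 = 2 − 27 = -25

The determinant is -25.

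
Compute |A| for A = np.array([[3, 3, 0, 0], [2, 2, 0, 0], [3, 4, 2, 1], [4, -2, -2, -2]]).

det(A) = 0

A is block lower-triangular with a 2×2 block and a 2×2 block on the diagonal, so its determinant equals the product of the determinants of the diagonal blocks.
det of the 2×2 block = 0
det of the 2×2 block = -2
det = (0)·(-2) = 0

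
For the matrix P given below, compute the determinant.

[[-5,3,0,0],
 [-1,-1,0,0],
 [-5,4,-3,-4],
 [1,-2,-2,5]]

-184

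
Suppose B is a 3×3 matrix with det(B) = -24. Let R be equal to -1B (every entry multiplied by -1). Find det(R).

|R| = 24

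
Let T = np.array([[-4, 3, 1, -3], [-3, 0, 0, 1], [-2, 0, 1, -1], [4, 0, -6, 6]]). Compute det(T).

Expand along column 2 (it has 3 zeros):
  − (3) · M_12   where M_12 = det([-3 0 1; -2 1 -1; 4 -6 6]) = 8
det = (-1)·(3)·(8) = -24

The determinant is -24.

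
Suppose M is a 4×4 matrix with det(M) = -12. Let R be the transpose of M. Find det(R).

det(Mᵀ) = det(M).
det(R) = (1)·(-12) = -12

det(R) = -12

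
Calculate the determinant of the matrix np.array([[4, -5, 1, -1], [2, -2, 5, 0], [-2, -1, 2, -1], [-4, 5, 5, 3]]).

The determinant is 112.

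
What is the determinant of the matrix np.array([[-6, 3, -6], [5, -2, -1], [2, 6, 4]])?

-258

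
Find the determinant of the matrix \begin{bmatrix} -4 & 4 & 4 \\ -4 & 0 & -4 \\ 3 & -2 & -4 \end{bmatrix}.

Expand along column 2:
  − 4 · |-4 -4; 3 -4| = −4·(16 − (-12)) = -112
  − (-2) · |-4 4; -4 -4| = −(-2)·(16 − (-16)) = 64
Sum: (-112) + (64) = -48

-48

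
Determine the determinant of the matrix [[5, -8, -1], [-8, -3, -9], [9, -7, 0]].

The determinant is 250.

Expand along row 3:
  + 9 · |-8 -1; -3 -9| = 9·(72 − 3) = 621
  − (-7) · |5 -1; -8 -9| = −(-7)·(-45 − 8) = -371
Sum: (621) + (-371) = 250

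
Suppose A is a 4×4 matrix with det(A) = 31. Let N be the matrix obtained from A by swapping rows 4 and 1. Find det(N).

The determinant is -31.

Swapping two rows multiplies the determinant by −1.
det(N) = (-1)·(31) = -31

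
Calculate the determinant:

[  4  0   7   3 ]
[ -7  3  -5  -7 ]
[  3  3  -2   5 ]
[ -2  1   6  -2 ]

-397

Expand along row 1 (it has 1 zero):
  + (4) · M_11   where M_11 = det([3 -5 -7; 3 -2 5; 1 6 -2]) = -273
  + (7) · M_13   where M_13 = det([-7 3 -7; 3 3 5; -2 1 -2]) = 2
  − (3) · M_14   where M_14 = det([-7 3 -5; 3 3 -2; -2 1 6]) = -227
det = (+1)·(4)·(-273) + (+1)·(7)·(2) + (-1)·(3)·(-227) = -397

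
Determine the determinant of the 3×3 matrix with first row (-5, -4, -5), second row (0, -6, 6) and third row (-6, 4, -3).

Expand along column 1:
  + (-5) · |-6 6; 4 -3| = (-5)·(18 − 24) = 30
  + (-6) · |-4 -5; -6 6| = (-6)·(-24 − 30) = 324
Sum: (30) + (324) = 354

354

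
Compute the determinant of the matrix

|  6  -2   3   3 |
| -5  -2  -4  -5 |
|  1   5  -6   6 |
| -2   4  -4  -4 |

The determinant is -1186.

Expand along row 1:
  + (6) · M_11   where M_11 = det([-2 -4 -5; 5 -6 6; 4 -4 -4]) = -292
  − (-2) · M_12   where M_12 = det([-5 -4 -5; 1 -6 6; -2 -4 -4]) = -128
  + (3) · M_13   where M_13 = det([-5 -2 -5; 1 5 6; -2 4 -4]) = 166
  − (3) · M_14   where M_14 = det([-5 -2 -4; 1 5 -6; -2 4 -4]) = -108
det = (+1)·(6)·(-292) + (-1)·(-2)·(-128) + (+1)·(3)·(166) + (-1)·(3)·(-108) = -1186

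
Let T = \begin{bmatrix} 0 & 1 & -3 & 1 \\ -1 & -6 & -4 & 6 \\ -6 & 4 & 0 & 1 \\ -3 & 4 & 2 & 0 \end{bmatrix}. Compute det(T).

Expand along row 1 (it has 1 zero):
  − (1) · M_12   where M_12 = det([-1 -4 6; -6 0 1; -3 2 0]) = -58
  + (-3) · M_13   where M_13 = det([-1 -6 6; -6 4 1; -3 4 0]) = -50
  − (1) · M_14   where M_14 = det([-1 -6 -4; -6 4 0; -3 4 2]) = -32
det = (-1)·(1)·(-58) + (+1)·(-3)·(-50) + (-1)·(1)·(-32) = 240

240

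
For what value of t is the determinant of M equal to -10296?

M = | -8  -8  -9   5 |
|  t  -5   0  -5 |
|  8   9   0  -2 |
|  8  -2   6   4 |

t = 8

Expanding along the column containing t, det(M) is linear in t: det(M) = (-462)·t + (-6600).
Set (-462)·t + (-6600) = -10296  ⇒  (-462)·t = -3696  ⇒  t = 8.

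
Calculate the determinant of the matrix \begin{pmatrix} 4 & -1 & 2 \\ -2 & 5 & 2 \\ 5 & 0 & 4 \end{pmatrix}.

12

Expand along row 3:
  + 5 · |-1 2; 5 2| = 5·(-2 − 10) = -60
  + 4 · |4 -1; -2 5| = 4·(20 − 2) = 72
Sum: (-60) + (72) = 12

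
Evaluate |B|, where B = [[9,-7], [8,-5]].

det(B) = 11

det(B) = 9·(-5) − (-7)·8 = -45 − (-56) = 11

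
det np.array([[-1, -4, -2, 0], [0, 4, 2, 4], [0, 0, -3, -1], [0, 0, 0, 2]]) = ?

24

The matrix is upper triangular, so the determinant is the product of the diagonal entries:
det = (-1) · (4) · (-3) · (2) = 24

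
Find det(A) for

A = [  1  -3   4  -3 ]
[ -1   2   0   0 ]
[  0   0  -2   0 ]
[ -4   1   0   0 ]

det(A) = 42

Expand along row 3 (it has 3 zeros):
  + (-2) · M_33   where M_33 = det([1 -3 -3; -1 2 0; -4 1 0]) = -21
det = (+1)·(-2)·(-21) = 42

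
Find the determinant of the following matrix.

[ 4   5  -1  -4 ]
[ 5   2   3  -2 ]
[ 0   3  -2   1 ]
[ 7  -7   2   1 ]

Expand along row 3 (it has 1 zero):
  − (3) · M_32   where M_32 = det([4 -1 -4; 5 3 -2; 7 2 1]) = 91
  + (-2) · M_33   where M_33 = det([4 5 -4; 5 2 -2; 7 -7 1]) = 53
  − (1) · M_34   where M_34 = det([4 5 -1; 5 2 3; 7 -7 2]) = 204
det = (-1)·(3)·(91) + (+1)·(-2)·(53) + (-1)·(1)·(204) = -583

-583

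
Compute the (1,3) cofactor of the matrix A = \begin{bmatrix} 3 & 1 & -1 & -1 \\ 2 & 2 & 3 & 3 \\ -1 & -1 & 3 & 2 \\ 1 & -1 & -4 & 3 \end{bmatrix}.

Delete row 1 and column 3; the remaining 3×3 submatrix is [2 2 3; -1 -1 2; 1 -1 3].
Its determinant is 14.
The cofactor carries sign (−1)^(1+3) = +1, so C_{1,3} = +(14) = 14.

14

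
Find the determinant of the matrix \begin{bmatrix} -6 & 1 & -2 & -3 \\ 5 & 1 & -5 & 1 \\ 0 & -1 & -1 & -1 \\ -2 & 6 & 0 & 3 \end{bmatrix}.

Expand along row 3 (it has 1 zero):
  − (-1) · M_32   where M_32 = det([-6 -2 -3; 5 -5 1; -2 0 3]) = 154
  + (-1) · M_33   where M_33 = det([-6 1 -3; 5 1 1; -2 6 3]) = -95
  − (-1) · M_34   where M_34 = det([-6 1 -2; 5 1 -5; -2 6 0]) = -234
det = (-1)·(-1)·(154) + (+1)·(-1)·(-95) + (-1)·(-1)·(-234) = 15

The determinant is 15.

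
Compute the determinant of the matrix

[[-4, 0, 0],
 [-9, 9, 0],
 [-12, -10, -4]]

144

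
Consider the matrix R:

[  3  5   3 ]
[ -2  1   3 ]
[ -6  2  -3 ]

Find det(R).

|R| = -141

Expand along row 1:
  + 3 · |1 3; 2 -3| = 3·(-3 − 6) = -27
  − 5 · |-2 3; -6 -3| = −5·(6 − (-18)) = -120
  + 3 · |-2 1; -6 2| = 3·(-4 − (-6)) = 6
Sum: (-27) + (-120) + (6) = -141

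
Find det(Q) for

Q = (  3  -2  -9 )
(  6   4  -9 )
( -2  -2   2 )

-6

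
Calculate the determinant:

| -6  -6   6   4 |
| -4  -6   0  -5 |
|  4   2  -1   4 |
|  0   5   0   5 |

The determinant is 530.

Expand along row 4 (it has 2 zeros):
  + (5) · M_42   where M_42 = det([-6 6 4; -4 0 -5; 4 -1 4]) = 22
  + (5) · M_44   where M_44 = det([-6 -6 6; -4 -6 0; 4 2 -1]) = 84
det = (+1)·(5)·(22) + (+1)·(5)·(84) = 530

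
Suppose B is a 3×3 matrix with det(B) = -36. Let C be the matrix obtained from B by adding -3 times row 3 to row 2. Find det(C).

-36

Adding a multiple of one row to another leaves the determinant unchanged.
det(C) = (1)·(-36) = -36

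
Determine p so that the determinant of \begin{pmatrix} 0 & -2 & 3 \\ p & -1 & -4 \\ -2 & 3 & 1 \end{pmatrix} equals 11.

p = 3

Expanding along the row containing p, det(M) is linear in p: det(M) = (11)·p + (-22).
Set (11)·p + (-22) = 11  ⇒  (11)·p = 33  ⇒  p = 3.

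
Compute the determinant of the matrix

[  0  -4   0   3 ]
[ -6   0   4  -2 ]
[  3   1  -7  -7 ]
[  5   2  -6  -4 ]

Expand along row 1 (it has 2 zeros):
  − (-4) · M_12   where M_12 = det([-6 4 -2; 3 -7 -7; 5 -6 -4]) = -42
  − (3) · M_14   where M_14 = det([-6 0 4; 3 1 -7; 5 2 -6]) = -44
det = (-1)·(-4)·(-42) + (-1)·(3)·(-44) = -36

-36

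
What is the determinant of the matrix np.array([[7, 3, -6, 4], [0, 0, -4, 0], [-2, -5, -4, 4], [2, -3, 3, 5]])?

Expand along row 2 (it has 3 zeros):
  − (-4) · M_23   where M_23 = det([7 3 4; -2 -5 4; 2 -3 5]) = 27
det = (-1)·(-4)·(27) = 108

The determinant is 108.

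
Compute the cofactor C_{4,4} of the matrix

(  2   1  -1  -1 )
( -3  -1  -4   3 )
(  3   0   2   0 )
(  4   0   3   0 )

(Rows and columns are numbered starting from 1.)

-13

Delete row 4 and column 4; the remaining 3×3 submatrix is [2 1 -1; -3 -1 -4; 3 0 2].
Its determinant is -13.
The cofactor carries sign (−1)^(4+4) = +1, so C_{4,4} = +(-13) = -13.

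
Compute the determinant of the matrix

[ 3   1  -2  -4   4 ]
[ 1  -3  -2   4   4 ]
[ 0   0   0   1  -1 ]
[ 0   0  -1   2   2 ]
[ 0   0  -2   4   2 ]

The matrix is block upper-triangular with a 2×2 block and a 3×3 block on the diagonal, so its determinant equals the product of the determinants of the diagonal blocks.
det of the 2×2 block = -10
det of the 3×3 block = -2
det = (-10)·(-2) = 20

20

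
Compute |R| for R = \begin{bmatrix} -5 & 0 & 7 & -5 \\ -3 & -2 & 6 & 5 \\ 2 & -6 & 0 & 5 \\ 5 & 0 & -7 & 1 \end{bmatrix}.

Expand along column 2 (it has 2 zeros):
  + (-2) · M_22   where M_22 = det([-5 7 -5; 2 0 5; 5 -7 1]) = 56
  − (-6) · M_32   where M_32 = det([-5 7 -5; -3 6 5; 5 -7 1]) = 36
det = (+1)·(-2)·(56) + (-1)·(-6)·(36) = 104

det(R) = 104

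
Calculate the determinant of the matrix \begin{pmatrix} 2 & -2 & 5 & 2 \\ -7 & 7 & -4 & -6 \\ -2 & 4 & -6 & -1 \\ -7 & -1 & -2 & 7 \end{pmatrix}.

-926

Expand along row 1:
  + (2) · M_11   where M_11 = det([7 -4 -6; 4 -6 -1; -1 -2 7]) = -116
  − (-2) · M_12   where M_12 = det([-7 -4 -6; -2 -6 -1; -7 -2 7]) = 452
  + (5) · M_13   where M_13 = det([-7 7 -6; -2 4 -1; -7 -1 7]) = -222
  − (2) · M_14   where M_14 = det([-7 7 -4; -2 4 -6; -7 -1 -2]) = 244
det = (+1)·(2)·(-116) + (-1)·(-2)·(452) + (+1)·(5)·(-222) + (-1)·(2)·(244) = -926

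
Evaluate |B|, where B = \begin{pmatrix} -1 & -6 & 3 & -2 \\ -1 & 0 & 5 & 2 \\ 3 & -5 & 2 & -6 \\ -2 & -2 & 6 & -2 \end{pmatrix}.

456

Expand along row 2 (it has 1 zero):
  − (-1) · M_21   where M_21 = det([-6 3 -2; -5 2 -6; -2 6 -2]) = -134
  − (5) · M_23   where M_23 = det([-1 -6 -2; 3 -5 -6; -2 -2 -2]) = -74
  + (2) · M_24   where M_24 = det([-1 -6 3; 3 -5 2; -2 -2 6]) = 110
det = (-1)·(-1)·(-134) + (-1)·(5)·(-74) + (+1)·(2)·(110) = 456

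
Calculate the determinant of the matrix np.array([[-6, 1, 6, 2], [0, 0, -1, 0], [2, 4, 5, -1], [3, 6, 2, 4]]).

-143

Expand along row 2 (it has 3 zeros):
  − (-1) · M_23   where M_23 = det([-6 1 2; 2 4 -1; 3 6 4]) = -143
det = (-1)·(-1)·(-143) = -143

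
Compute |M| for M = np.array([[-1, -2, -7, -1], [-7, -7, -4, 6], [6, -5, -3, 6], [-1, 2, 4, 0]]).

Expand along row 4 (it has 1 zero):
  − (-1) · M_41   where M_41 = det([-2 -7 -1; -7 -4 6; -5 -3 6]) = -73
  + (2) · M_42   where M_42 = det([-1 -7 -1; -7 -4 6; 6 -3 6]) = -585
  − (4) · M_43   where M_43 = det([-1 -2 -1; -7 -7 6; 6 -5 6]) = -221
det = (-1)·(-1)·(-73) + (+1)·(2)·(-585) + (-1)·(4)·(-221) = -359

|M| = -359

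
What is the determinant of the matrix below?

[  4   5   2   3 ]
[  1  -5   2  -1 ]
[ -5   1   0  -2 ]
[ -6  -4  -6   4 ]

Expand along row 3 (it has 1 zero):
  + (-5) · M_31   where M_31 = det([5 2 3; -5 2 -1; -4 -6 4]) = 172
  − (1) · M_32   where M_32 = det([4 2 3; 1 2 -1; -6 -6 4]) = 30
  − (-2) · M_34   where M_34 = det([4 5 2; 1 -5 2; -6 -4 -6]) = 54
det = (+1)·(-5)·(172) + (-1)·(1)·(30) + (-1)·(-2)·(54) = -782

The determinant is -782.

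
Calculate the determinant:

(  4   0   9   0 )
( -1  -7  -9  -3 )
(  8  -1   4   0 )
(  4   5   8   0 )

-852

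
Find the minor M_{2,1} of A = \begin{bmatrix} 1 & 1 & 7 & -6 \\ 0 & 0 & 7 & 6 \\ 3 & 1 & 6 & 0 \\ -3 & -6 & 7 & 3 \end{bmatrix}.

-261

Delete row 2 and column 1; the remaining 3×3 submatrix is [1 7 -6; 1 6 0; -6 7 3].
Its determinant is -261.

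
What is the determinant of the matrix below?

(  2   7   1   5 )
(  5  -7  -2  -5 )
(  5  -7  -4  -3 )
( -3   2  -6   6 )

Expand along row 1:
  + (2) · M_11   where M_11 = det([-7 -2 -5; -7 -4 -3; 2 -6 6]) = -28
  − (7) · M_12   where M_12 = det([5 -2 -5; 5 -4 -3; -3 -6 6]) = 42
  + (1) · M_13   where M_13 = det([5 -7 -5; 5 -7 -3; -3 2 6]) = 22
  − (5) · M_14   where M_14 = det([5 -7 -2; 5 -7 -4; -3 2 -6]) = -22
det = (+1)·(2)·(-28) + (-1)·(7)·(42) + (+1)·(1)·(22) + (-1)·(5)·(-22) = -218

The determinant is -218.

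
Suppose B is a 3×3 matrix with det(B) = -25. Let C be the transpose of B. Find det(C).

|C| = -25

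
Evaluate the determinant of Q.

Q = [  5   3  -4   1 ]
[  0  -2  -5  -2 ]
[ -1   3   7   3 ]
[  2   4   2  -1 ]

Expand along row 2 (it has 1 zero):
  + (-2) · M_22   where M_22 = det([5 -4 1; -1 7 3; 2 2 -1]) = -101
  − (-5) · M_23   where M_23 = det([5 3 1; -1 3 3; 2 4 -1]) = -70
  + (-2) · M_24   where M_24 = det([5 3 -4; -1 3 7; 2 4 2]) = -22
det = (+1)·(-2)·(-101) + (-1)·(-5)·(-70) + (+1)·(-2)·(-22) = -104

|Q| = -104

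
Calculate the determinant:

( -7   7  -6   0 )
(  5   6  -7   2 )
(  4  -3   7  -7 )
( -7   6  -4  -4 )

813

Expand along row 1 (it has 1 zero):
  + (-7) · M_11   where M_11 = det([6 -7 2; -3 7 -7; 6 -4 -4]) = -18
  − (7) · M_12   where M_12 = det([5 -7 2; 4 7 -7; -7 -4 -4]) = -669
  + (-6) · M_13   where M_13 = det([5 6 2; 4 -3 -7; -7 6 -4]) = 666
det = (+1)·(-7)·(-18) + (-1)·(7)·(-669) + (+1)·(-6)·(666) = 813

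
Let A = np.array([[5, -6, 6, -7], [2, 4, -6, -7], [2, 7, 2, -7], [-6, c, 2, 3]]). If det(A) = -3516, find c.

Expanding along the column containing c, det(A) is linear in c: det(A) = (168)·c + (-3852).
Set (168)·c + (-3852) = -3516  ⇒  (168)·c = 336  ⇒  c = 2.

c = 2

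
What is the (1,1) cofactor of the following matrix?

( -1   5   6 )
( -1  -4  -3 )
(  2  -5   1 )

The cofactor is -19.

Delete row 1 and column 1; the remaining 2×2 submatrix is [-4 -3; -5 1].
Its determinant is (-4)·1 − (-3)·(-5) = -19.
The cofactor carries sign (−1)^(1+1) = +1, so C_{1,1} = +(-19) = -19.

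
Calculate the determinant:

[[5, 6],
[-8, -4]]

The determinant is 28.

det = 5·(-4) − 6·(-8) = -20 − (-48) = 28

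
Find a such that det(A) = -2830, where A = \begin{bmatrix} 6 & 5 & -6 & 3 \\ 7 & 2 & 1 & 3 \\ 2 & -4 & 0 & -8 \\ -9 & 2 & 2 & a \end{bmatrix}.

a = -5

Expanding along the row containing a, det(A) is linear in a: det(A) = (226)·a + (-1700).
Set (226)·a + (-1700) = -2830  ⇒  (226)·a = -1130  ⇒  a = -5.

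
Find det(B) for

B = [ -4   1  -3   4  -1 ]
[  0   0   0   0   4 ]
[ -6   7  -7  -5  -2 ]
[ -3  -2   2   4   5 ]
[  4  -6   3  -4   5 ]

det(B) = -3540

Expand along row 2 (it has 4 zeros):
  − (4) · M_25   where M_25 = det([-4 1 -3 4; -6 7 -7 -5; -3 -2 2 4; 4 -6 3 -4]) = 885
det = (-1)·(4)·(885) = -3540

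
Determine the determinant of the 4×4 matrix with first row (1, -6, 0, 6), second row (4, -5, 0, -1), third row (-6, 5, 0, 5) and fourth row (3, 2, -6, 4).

24

Expand along column 3 (it has 3 zeros):
  − (-6) · M_43   where M_43 = det([1 -6 6; 4 -5 -1; -6 5 5]) = 4
det = (-1)·(-6)·(4) = 24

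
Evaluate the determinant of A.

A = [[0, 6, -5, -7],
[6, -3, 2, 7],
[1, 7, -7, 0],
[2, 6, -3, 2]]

Expand along row 1 (it has 1 zero):
  − (6) · M_12   where M_12 = det([6 2 7; 1 -7 0; 2 -3 2]) = -11
  + (-5) · M_13   where M_13 = det([6 -3 7; 1 7 0; 2 6 2]) = 34
  − (-7) · M_14   where M_14 = det([6 -3 2; 1 7 -7; 2 6 -3]) = 143
det = (-1)·(6)·(-11) + (+1)·(-5)·(34) + (-1)·(-7)·(143) = 897

The determinant is 897.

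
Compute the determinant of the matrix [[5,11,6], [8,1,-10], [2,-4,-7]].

-43

Expand along row 1:
  + 5 · |1 -10; -4 -7| = 5·(-7 − 40) = -235
  − 11 · |8 -10; 2 -7| = −11·(-56 − (-20)) = 396
  + 6 · |8 1; 2 -4| = 6·(-32 − 2) = -204
Sum: (-235) + (396) + (-204) = -43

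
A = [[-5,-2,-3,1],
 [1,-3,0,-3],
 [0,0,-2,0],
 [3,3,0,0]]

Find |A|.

|A| = 30

Expand along row 3 (it has 3 zeros):
  + (-2) · M_33   where M_33 = det([-5 -2 1; 1 -3 -3; 3 3 0]) = -15
det = (+1)·(-2)·(-15) = 30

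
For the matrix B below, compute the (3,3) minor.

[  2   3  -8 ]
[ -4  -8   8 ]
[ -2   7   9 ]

Delete row 3 and column 3; the remaining 2×2 submatrix is [2 3; -4 -8].
Its determinant is 2·(-8) − 3·(-4) = -4.

The minor is -4.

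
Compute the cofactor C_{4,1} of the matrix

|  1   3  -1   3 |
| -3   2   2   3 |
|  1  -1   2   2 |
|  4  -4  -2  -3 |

-19

Delete row 4 and column 1; the remaining 3×3 submatrix is [3 -1 3; 2 2 3; -1 2 2].
Its determinant is 19.
The cofactor carries sign (−1)^(4+1) = −1, so C_{4,1} = −(19) = -19.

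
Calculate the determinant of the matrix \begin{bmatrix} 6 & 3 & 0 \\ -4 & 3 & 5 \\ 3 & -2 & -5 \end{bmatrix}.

-45

Expand along column 3:
  − 5 · |6 3; 3 -2| = −5·(-12 − 9) = 105
  + (-5) · |6 3; -4 3| = (-5)·(18 − (-12)) = -150
Sum: (105) + (-150) = -45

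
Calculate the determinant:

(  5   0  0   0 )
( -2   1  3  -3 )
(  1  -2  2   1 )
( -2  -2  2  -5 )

-240

Expand along row 1 (it has 3 zeros):
  + (5) · M_11   where M_11 = det([1 3 -3; -2 2 1; -2 2 -5]) = -48
det = (+1)·(5)·(-48) = -240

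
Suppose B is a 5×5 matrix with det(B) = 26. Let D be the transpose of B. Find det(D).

det(Bᵀ) = det(B).
det(D) = (1)·(26) = 26

det(D) = 26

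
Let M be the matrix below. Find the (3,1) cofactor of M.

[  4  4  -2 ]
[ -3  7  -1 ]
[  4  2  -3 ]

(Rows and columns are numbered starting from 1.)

10

Delete row 3 and column 1; the remaining 2×2 submatrix is [4 -2; 7 -1].
Its determinant is 4·(-1) − (-2)·7 = 10.
The cofactor carries sign (−1)^(3+1) = +1, so C_{3,1} = +(10) = 10.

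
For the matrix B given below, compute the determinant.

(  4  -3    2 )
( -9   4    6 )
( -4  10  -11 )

-195

Expand along column 1:
  + 4 · |4 6; 10 -11| = 4·(-44 − 60) = -416
  − (-9) · |-3 2; 10 -11| = −(-9)·(33 − 20) = 117
  + (-4) · |-3 2; 4 6| = (-4)·(-18 − 8) = 104
Sum: (-416) + (117) + (104) = -195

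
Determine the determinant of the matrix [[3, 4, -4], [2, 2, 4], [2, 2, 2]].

The determinant is 4.

Expand along column 1:
  + 3 · |2 4; 2 2| = 3·(4 − 8) = -12
  − 2 · |4 -4; 2 2| = −2·(8 − (-8)) = -32
  + 2 · |4 -4; 2 4| = 2·(16 − (-8)) = 48
Sum: (-12) + (-32) + (48) = 4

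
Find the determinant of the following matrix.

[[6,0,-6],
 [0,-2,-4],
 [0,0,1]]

-12

The matrix is upper triangular, so the determinant is the product of the diagonal entries:
det = (6) · (-2) · (1) = -12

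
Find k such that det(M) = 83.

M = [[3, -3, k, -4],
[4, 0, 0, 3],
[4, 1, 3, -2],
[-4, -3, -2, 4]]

7

Expanding along the column containing k, det(M) is linear in k: det(M) = (-32)·k + (307).
Set (-32)·k + (307) = 83  ⇒  (-32)·k = -224  ⇒  k = 7.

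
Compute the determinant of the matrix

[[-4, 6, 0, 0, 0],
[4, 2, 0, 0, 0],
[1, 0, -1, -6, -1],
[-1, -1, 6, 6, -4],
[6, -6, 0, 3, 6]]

-4800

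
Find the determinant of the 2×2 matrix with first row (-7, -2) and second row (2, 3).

-17

det = (-7)·3 − (-2)·2 = -21 − (-4) = -17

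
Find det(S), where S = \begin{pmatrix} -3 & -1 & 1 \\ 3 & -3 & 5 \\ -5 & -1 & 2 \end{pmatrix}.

Expand along row 1:
  + (-3) · |-3 5; -1 2| = (-3)·(-6 − (-5)) = 3
  − (-1) · |3 5; -5 2| = −(-1)·(6 − (-25)) = 31
  + 1 · |3 -3; -5 -1| = 1·(-3 − 15) = -18
Sum: (3) + (31) + (-18) = 16

|S| = 16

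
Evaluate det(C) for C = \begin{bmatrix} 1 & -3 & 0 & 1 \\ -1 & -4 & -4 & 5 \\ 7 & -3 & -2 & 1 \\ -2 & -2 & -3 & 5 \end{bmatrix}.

116

Expand along row 1 (it has 1 zero):
  + (1) · M_11   where M_11 = det([-4 -4 5; -3 -2 1; -2 -3 5]) = 1
  − (-3) · M_12   where M_12 = det([-1 -4 5; 7 -2 1; -2 -3 5]) = 30
  − (1) · M_14   where M_14 = det([-1 -4 -4; 7 -3 -2; -2 -2 -3]) = -25
det = (+1)·(1)·(1) + (-1)·(-3)·(30) + (-1)·(1)·(-25) = 116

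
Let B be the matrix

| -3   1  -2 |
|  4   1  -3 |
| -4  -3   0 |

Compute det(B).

55

Expand along row 3:
  + (-4) · |1 -2; 1 -3| = (-4)·(-3 − (-2)) = 4
  − (-3) · |-3 -2; 4 -3| = −(-3)·(9 − (-8)) = 51
Sum: (4) + (51) = 55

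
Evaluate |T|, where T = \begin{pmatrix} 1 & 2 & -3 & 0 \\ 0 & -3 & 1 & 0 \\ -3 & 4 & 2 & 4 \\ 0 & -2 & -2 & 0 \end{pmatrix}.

det(T) = -32

Expand along column 4 (it has 3 zeros):
  − (4) · M_34   where M_34 = det([1 2 -3; 0 -3 1; 0 -2 -2]) = 8
det = (-1)·(4)·(8) = -32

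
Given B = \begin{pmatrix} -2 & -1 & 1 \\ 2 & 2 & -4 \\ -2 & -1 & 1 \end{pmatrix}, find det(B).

Expand along column 1:
  + (-2) · |2 -4; -1 1| = (-2)·(2 − 4) = 4
  − 2 · |-1 1; -1 1| = −2·(-1 − (-1)) = 0
  + (-2) · |-1 1; 2 -4| = (-2)·(4 − 2) = -4
Sum: (4) + (0) + (-4) = 0

det(B) = 0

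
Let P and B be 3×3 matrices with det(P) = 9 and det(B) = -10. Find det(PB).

The determinant is -90.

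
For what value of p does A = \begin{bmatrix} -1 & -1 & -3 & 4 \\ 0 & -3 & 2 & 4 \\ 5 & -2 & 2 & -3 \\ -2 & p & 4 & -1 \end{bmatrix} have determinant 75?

p = 0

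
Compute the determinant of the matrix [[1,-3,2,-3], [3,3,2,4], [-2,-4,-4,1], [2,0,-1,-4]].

Expand along row 4 (it has 1 zero):
  − (2) · M_41   where M_41 = det([-3 2 -3; 3 2 4; -4 -4 1]) = -80
  − (-1) · M_43   where M_43 = det([1 -3 -3; 3 3 4; -2 -4 1]) = 70
  + (-4) · M_44   where M_44 = det([1 -3 2; 3 3 2; -2 -4 -4]) = -40
det = (-1)·(2)·(-80) + (-1)·(-1)·(70) + (+1)·(-4)·(-40) = 390

The determinant is 390.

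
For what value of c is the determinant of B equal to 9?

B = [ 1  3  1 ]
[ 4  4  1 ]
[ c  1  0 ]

-6

Expanding along the row containing c, det(B) is linear in c: det(B) = (-1)·c + (3).
Set (-1)·c + (3) = 9  ⇒  (-1)·c = 6  ⇒  c = -6.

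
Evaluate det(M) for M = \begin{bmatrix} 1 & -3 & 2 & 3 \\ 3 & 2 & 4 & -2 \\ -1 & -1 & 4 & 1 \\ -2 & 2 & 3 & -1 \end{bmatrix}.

58

Expand along row 1:
  + (1) · M_11   where M_11 = det([2 4 -2; -1 4 1; 2 3 -1]) = 12
  − (-3) · M_12   where M_12 = det([3 4 -2; -1 4 1; -2 3 -1]) = -43
  + (2) · M_13   where M_13 = det([3 2 -2; -1 -1 1; -2 2 -1]) = -1
  − (3) · M_14   where M_14 = det([3 2 4; -1 -1 4; -2 2 3]) = -59
det = (+1)·(1)·(12) + (-1)·(-3)·(-43) + (+1)·(2)·(-1) + (-1)·(3)·(-59) = 58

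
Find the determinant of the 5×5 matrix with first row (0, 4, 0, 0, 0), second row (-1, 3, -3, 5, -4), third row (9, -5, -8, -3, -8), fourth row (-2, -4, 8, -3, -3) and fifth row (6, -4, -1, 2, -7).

Expand along row 1 (it has 4 zeros):
  − (4) · M_12   where M_12 = det([-1 -3 5 -4; 9 -8 -3 -8; -2 8 -3 -3; 6 -1 2 -7]) = 3111
det = (-1)·(4)·(3111) = -12444

The determinant is -12444.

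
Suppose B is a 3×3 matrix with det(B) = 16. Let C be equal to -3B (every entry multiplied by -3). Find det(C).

det(C) = -432

For a 3×3 matrix, det(-3B) = (-3)^3·det(B) = -27·det(B).
det(C) = (-27)·(16) = -432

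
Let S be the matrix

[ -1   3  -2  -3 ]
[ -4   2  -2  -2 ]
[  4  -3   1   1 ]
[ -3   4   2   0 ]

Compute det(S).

36

Expand along row 4 (it has 1 zero):
  − (-3) · M_41   where M_41 = det([3 -2 -3; 2 -2 -2; -3 1 1]) = 4
  + (4) · M_42   where M_42 = det([-1 -2 -3; -4 -2 -2; 4 1 1]) = -4
  − (2) · M_43   where M_43 = det([-1 3 -3; -4 2 -2; 4 -3 1]) = -20
det = (-1)·(-3)·(4) + (+1)·(4)·(-4) + (-1)·(2)·(-20) = 36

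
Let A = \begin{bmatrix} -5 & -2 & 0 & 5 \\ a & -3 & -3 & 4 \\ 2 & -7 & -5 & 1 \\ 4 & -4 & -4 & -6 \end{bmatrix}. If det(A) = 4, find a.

Expanding along the row containing a, det(A) is linear in a: det(A) = (28)·a + (-220).
Set (28)·a + (-220) = 4  ⇒  (28)·a = 224  ⇒  a = 8.

8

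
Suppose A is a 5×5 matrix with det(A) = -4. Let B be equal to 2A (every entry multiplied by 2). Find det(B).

|B| = -128

For a 5×5 matrix, det(2A) = 2^5·det(A) = 32·det(A).
det(B) = (32)·(-4) = -128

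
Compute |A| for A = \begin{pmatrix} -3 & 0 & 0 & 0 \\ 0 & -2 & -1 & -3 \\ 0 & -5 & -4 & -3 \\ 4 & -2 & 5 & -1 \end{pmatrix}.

Expand along row 1 (it has 3 zeros):
  + (-3) · M_11   where M_11 = det([-2 -1 -3; -5 -4 -3; -2 5 -1]) = 60
det = (+1)·(-3)·(60) = -180

The determinant is -180.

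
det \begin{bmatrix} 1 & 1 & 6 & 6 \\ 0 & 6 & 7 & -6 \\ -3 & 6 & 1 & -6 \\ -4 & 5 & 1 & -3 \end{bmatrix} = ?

Expand along row 2 (it has 1 zero):
  + (6) · M_22   where M_22 = det([1 6 6; -3 1 -6; -4 1 -3]) = 99
  − (7) · M_23   where M_23 = det([1 1 6; -3 6 -6; -4 5 -3]) = 81
  + (-6) · M_24   where M_24 = det([1 1 6; -3 6 1; -4 5 1]) = 54
det = (+1)·(6)·(99) + (-1)·(7)·(81) + (+1)·(-6)·(54) = -297

-297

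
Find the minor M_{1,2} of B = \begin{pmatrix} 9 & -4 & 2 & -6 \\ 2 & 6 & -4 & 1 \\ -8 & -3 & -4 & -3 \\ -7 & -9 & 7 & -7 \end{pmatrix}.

154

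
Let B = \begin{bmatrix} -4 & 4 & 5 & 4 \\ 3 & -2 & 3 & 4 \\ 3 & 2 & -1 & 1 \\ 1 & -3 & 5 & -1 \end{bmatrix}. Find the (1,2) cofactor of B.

Delete row 1 and column 2; the remaining 3×3 submatrix is [3 3 4; 3 -1 1; 1 5 -1].
Its determinant is 64.
The cofactor carries sign (−1)^(1+2) = −1, so C_{1,2} = −(64) = -64.

-64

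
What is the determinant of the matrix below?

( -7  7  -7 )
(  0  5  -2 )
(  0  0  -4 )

The matrix is upper triangular, so the determinant is the product of the diagonal entries:
det = (-7) · (5) · (-4) = 140

140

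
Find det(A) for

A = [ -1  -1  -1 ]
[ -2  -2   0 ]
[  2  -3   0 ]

The determinant is -10.

Expand along column 3:
  + (-1) · |-2 -2; 2 -3| = (-1)·(6 − (-4)) = -10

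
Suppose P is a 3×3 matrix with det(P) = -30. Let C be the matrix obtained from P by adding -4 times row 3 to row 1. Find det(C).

Adding a multiple of one row to another leaves the determinant unchanged.
det(C) = (1)·(-30) = -30

det(C) = -30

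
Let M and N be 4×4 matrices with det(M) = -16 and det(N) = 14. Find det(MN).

-224

det(MN) = det(M)·det(N) = (-16)·(14) = -224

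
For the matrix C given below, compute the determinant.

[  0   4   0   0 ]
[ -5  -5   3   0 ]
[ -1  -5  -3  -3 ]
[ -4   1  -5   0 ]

Expand along row 1 (it has 3 zeros):
  − (4) · M_12   where M_12 = det([-5 3 0; -1 -3 -3; -4 -5 0]) = 111
det = (-1)·(4)·(111) = -444

det(C) = -444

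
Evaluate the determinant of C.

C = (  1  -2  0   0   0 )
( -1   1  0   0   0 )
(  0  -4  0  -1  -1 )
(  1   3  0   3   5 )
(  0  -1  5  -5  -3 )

10

C is block lower-triangular with a 2×2 block and a 3×3 block on the diagonal, so its determinant equals the product of the determinants of the diagonal blocks.
det of the 2×2 block = -1
det of the 3×3 block = -10
det = (-1)·(-10) = 10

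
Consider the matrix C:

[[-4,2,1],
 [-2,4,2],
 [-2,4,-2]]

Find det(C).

|C| = 48

Expand along column 1:
  + (-4) · |4 2; 4 -2| = (-4)·(-8 − 8) = 64
  − (-2) · |2 1; 4 -2| = −(-2)·(-4 − 4) = -16
  + (-2) · |2 1; 4 2| = (-2)·(4 − 4) = 0
Sum: (64) + (-16) + (0) = 48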